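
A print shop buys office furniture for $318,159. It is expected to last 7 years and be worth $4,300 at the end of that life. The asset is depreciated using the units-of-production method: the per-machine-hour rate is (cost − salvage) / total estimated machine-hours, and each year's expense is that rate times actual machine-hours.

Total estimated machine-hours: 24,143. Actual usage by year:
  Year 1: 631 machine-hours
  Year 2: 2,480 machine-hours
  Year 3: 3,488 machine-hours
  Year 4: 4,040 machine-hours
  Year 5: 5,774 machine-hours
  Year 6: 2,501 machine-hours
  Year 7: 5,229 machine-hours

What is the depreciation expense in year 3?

$45,344

Depreciable base = $318,159 − $4,300 = $313,859.
Rate = $313,859 / 24,143 machine-hours = $13 per machine-hour.
Year 1: 631 × $13 = $8,203. Book value $309,956.
Year 2: 2,480 × $13 = $32,240. Book value $277,716.
Year 3: 3,488 × $13 = $45,344. Book value $232,372.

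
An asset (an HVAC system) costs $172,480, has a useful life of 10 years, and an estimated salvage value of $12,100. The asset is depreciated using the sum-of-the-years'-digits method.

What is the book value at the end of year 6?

Depreciable base = $172,480 − $12,100 = $160,380.
Sum of the years' digits = 10+9+8+7+6+5+4+3+2+1 = 55.
Year 1: $160,380 × 10/55 = $29,160. Book value $143,320.
Year 2: $160,380 × 9/55 = $26,244. Book value $117,076.
Year 3: $160,380 × 8/55 = $23,328. Book value $93,748.
Year 4: $160,380 × 7/55 = $20,412. Book value $73,336.
Year 5: $160,380 × 6/55 = $17,496. Book value $55,840.
Year 6: $160,380 × 5/55 = $14,580. Book value $41,260.

$41,260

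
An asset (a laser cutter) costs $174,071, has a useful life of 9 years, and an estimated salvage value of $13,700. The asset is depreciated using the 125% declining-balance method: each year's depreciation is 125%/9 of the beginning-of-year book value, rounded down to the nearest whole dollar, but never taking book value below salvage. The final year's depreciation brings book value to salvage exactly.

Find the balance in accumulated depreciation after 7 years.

Depreciable base = $174,071 − $13,700 = $160,371.
Year 1: ⌊$174,071 × 125%/9⌋ = $24,176. Book value $149,895.
Year 2: ⌊$149,895 × 125%/9⌋ = $20,818. Book value $129,077.
Year 3: ⌊$129,077 × 125%/9⌋ = $17,927. Book value $111,150.
Year 4: ⌊$111,150 × 125%/9⌋ = $15,437. Book value $95,713.
Year 5: ⌊$95,713 × 125%/9⌋ = $13,293. Book value $82,420.
Year 6: ⌊$82,420 × 125%/9⌋ = $11,447. Book value $70,973.
Year 7: ⌊$70,973 × 125%/9⌋ = $9,857. Book value $61,116.
Accumulated through year 7 = $174,071 − $61,116 = $112,955.

$112,955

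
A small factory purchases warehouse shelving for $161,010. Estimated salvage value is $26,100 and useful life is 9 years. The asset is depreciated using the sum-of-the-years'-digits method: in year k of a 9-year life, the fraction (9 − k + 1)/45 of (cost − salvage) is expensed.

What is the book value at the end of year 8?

Depreciable base = $161,010 − $26,100 = $134,910.
Sum of the years' digits = 9+8+7+6+5+4+3+2+1 = 45.
Year 1: $134,910 × 9/45 = $26,982. Book value $134,028.
Year 2: $134,910 × 8/45 = $23,984. Book value $110,044.
Year 3: $134,910 × 7/45 = $20,986. Book value $89,058.
Year 4: $134,910 × 6/45 = $17,988. Book value $71,070.
Year 5: $134,910 × 5/45 = $14,990. Book value $56,080.
Year 6: $134,910 × 4/45 = $11,992. Book value $44,088.
Year 7: $134,910 × 3/45 = $8,994. Book value $35,094.
Year 8: $134,910 × 2/45 = $5,996. Book value $29,098.

$29,098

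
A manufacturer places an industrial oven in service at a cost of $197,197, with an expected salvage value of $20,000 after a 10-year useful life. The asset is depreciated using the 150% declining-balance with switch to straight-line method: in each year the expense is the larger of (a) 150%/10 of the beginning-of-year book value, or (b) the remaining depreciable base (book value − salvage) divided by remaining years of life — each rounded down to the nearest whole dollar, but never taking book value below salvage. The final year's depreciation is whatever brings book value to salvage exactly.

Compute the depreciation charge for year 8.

Depreciable base = $197,197 − $20,000 = $177,197.
Year 1: DB = ⌊$197,197 × 150%/10⌋ = $29,579; SL = ⌊$177,197/10⌋ = $17,719 → take DB $29,579. Book value $167,618.
Year 2: DB = ⌊$167,618 × 150%/10⌋ = $25,142; SL = ⌊$147,618/9⌋ = $16,402 → take DB $25,142. Book value $142,476.
Year 3: DB = ⌊$142,476 × 150%/10⌋ = $21,371; SL = ⌊$122,476/8⌋ = $15,309 → take DB $21,371. Book value $121,105.
Year 4: DB = ⌊$121,105 × 150%/10⌋ = $18,165; SL = ⌊$101,105/7⌋ = $14,443 → take DB $18,165. Book value $102,940.
Year 5: DB = ⌊$102,940 × 150%/10⌋ = $15,441; SL = ⌊$82,940/6⌋ = $13,823 → take DB $15,441. Book value $87,499.
Year 6: DB = ⌊$87,499 × 150%/10⌋ = $13,124; SL = ⌊$67,499/5⌋ = $13,499 → take SL $13,499. Book value $74,000.
Year 7: DB = ⌊$74,000 × 150%/10⌋ = $11,100; SL = ⌊$54,000/4⌋ = $13,500 → take SL $13,500. Book value $60,500.
Year 8: DB = ⌊$60,500 × 150%/10⌋ = $9,075; SL = ⌊$40,500/3⌋ = $13,500 → take SL $13,500. Book value $47,000.

$13,500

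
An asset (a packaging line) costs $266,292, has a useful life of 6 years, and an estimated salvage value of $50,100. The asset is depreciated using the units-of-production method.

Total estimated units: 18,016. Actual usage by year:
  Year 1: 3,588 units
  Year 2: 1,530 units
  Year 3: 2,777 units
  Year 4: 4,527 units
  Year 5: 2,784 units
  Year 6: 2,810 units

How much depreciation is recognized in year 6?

Depreciable base = $266,292 − $50,100 = $216,192.
Rate = $216,192 / 18,016 units = $12 per unit.
Year 1: 3,588 × $12 = $43,056. Book value $223,236.
Year 2: 1,530 × $12 = $18,360. Book value $204,876.
Year 3: 2,777 × $12 = $33,324. Book value $171,552.
Year 4: 4,527 × $12 = $54,324. Book value $117,228.
Year 5: 2,784 × $12 = $33,408. Book value $83,820.
Year 6: 2,810 × $12 = $33,720. Book value $50,100.

$33,720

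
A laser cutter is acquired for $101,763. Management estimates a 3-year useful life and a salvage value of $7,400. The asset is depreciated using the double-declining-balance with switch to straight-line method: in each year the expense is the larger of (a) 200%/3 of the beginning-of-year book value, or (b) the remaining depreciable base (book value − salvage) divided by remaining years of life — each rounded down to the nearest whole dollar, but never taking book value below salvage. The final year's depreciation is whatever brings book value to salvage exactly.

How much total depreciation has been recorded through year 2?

$90,456

Depreciable base = $101,763 − $7,400 = $94,363.
Year 1: DB = ⌊$101,763 × 200%/3⌋ = $67,842; SL = ⌊$94,363/3⌋ = $31,454 → take DB $67,842. Book value $33,921.
Year 2: DB = ⌊$33,921 × 200%/3⌋ = $22,614; SL = ⌊$26,521/2⌋ = $13,260 → take DB $22,614. Book value $11,307.
Accumulated through year 2 = $101,763 − $11,307 = $90,456.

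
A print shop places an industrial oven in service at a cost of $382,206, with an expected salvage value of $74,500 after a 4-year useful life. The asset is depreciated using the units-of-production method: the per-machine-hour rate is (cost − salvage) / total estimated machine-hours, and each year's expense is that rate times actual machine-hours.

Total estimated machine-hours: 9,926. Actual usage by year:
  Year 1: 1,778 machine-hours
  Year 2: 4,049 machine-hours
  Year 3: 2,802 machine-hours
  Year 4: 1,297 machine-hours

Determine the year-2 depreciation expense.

$125,519

Depreciable base = $382,206 − $74,500 = $307,706.
Rate = $307,706 / 9,926 machine-hours = $31 per machine-hour.
Year 1: 1,778 × $31 = $55,118. Book value $327,088.
Year 2: 4,049 × $31 = $125,519. Book value $201,569.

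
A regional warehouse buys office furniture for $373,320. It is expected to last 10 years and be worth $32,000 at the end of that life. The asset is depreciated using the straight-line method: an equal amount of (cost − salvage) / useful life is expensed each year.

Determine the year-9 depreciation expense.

Depreciable base = $373,320 − $32,000 = $341,320.
Annual expense = $341,320 / 10 = $34,132.

$34,132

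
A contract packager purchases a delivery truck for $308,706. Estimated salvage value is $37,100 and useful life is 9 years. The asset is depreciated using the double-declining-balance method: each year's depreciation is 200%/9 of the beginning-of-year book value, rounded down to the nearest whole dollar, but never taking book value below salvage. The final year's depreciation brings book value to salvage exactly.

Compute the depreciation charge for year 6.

Depreciable base = $308,706 − $37,100 = $271,606.
Year 1: ⌊$308,706 × 200%/9⌋ = $68,601. Book value $240,105.
Year 2: ⌊$240,105 × 200%/9⌋ = $53,356. Book value $186,749.
Year 3: ⌊$186,749 × 200%/9⌋ = $41,499. Book value $145,250.
Year 4: ⌊$145,250 × 200%/9⌋ = $32,277. Book value $112,973.
Year 5: ⌊$112,973 × 200%/9⌋ = $25,105. Book value $87,868.
Year 6: ⌊$87,868 × 200%/9⌋ = $19,526. Book value $68,342.

$19,526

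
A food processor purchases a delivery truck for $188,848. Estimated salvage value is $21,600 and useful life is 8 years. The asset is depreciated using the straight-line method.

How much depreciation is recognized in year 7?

$20,906

Depreciable base = $188,848 − $21,600 = $167,248.
Annual expense = $167,248 / 8 = $20,906.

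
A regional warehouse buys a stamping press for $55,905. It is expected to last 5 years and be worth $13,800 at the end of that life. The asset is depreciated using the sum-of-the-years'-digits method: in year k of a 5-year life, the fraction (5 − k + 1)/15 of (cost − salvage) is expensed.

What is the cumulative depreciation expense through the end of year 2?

Depreciable base = $55,905 − $13,800 = $42,105.
Sum of the years' digits = 5+4+3+2+1 = 15.
Year 1: $42,105 × 5/15 = $14,035. Book value $41,870.
Year 2: $42,105 × 4/15 = $11,228. Book value $30,642.
Accumulated through year 2 = $55,905 − $30,642 = $25,263.

$25,263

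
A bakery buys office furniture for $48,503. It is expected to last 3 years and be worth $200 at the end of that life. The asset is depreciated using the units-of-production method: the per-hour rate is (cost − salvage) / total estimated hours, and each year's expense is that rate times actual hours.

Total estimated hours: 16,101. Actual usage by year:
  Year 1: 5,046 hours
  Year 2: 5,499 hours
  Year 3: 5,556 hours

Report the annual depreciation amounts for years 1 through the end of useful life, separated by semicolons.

Depreciable base = $48,503 − $200 = $48,303.
Rate = $48,303 / 16,101 hours = $3 per hour.
Year 1: 5,046 × $3 = $15,138. Book value $33,365.
Year 2: 5,499 × $3 = $16,497. Book value $16,868.
Year 3: 5,556 × $3 = $16,668. Book value $200.

$15,138; $16,497; $16,668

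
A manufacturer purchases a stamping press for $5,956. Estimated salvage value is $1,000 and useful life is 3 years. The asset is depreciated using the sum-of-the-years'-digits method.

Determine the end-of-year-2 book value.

$1,826

Depreciable base = $5,956 − $1,000 = $4,956.
Sum of the years' digits = 3+2+1 = 6.
Year 1: $4,956 × 3/6 = $2,478. Book value $3,478.
Year 2: $4,956 × 2/6 = $1,652. Book value $1,826.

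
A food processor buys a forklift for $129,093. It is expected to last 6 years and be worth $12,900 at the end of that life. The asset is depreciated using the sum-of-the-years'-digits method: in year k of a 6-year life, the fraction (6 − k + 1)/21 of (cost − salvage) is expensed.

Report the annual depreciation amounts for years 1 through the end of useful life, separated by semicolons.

Depreciable base = $129,093 − $12,900 = $116,193.
Sum of the years' digits = 6+5+4+3+2+1 = 21.
Year 1: $116,193 × 6/21 = $33,198. Book value $95,895.
Year 2: $116,193 × 5/21 = $27,665. Book value $68,230.
Year 3: $116,193 × 4/21 = $22,132. Book value $46,098.
Year 4: $116,193 × 3/21 = $16,599. Book value $29,499.
Year 5: $116,193 × 2/21 = $11,066. Book value $18,433.
Year 6: $116,193 × 1/21 = $5,533. Book value $12,900.

$33,198; $27,665; $22,132; $16,599; $11,066; $5,533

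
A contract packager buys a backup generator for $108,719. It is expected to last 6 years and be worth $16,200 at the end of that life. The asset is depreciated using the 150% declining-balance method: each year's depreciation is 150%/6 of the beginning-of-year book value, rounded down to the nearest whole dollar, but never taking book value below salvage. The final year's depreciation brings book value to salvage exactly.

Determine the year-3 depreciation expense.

Depreciable base = $108,719 − $16,200 = $92,519.
Year 1: ⌊$108,719 × 150%/6⌋ = $27,179. Book value $81,540.
Year 2: ⌊$81,540 × 150%/6⌋ = $20,385. Book value $61,155.
Year 3: ⌊$61,155 × 150%/6⌋ = $15,288. Book value $45,867.

$15,288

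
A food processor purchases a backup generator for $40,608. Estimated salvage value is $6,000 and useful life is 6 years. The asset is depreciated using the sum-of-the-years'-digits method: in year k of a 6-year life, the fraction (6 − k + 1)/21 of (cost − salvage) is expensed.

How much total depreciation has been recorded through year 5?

Depreciable base = $40,608 − $6,000 = $34,608.
Sum of the years' digits = 6+5+4+3+2+1 = 21.
Year 1: $34,608 × 6/21 = $9,888. Book value $30,720.
Year 2: $34,608 × 5/21 = $8,240. Book value $22,480.
Year 3: $34,608 × 4/21 = $6,592. Book value $15,888.
Year 4: $34,608 × 3/21 = $4,944. Book value $10,944.
Year 5: $34,608 × 2/21 = $3,296. Book value $7,648.
Accumulated through year 5 = $40,608 − $7,648 = $32,960.

$32,960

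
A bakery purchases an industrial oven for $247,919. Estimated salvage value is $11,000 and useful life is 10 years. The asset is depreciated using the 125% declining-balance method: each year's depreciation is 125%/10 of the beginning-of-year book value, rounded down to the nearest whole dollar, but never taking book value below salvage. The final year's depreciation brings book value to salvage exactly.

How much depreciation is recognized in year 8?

$12,169

Depreciable base = $247,919 − $11,000 = $236,919.
Year 1: ⌊$247,919 × 125%/10⌋ = $30,989. Book value $216,930.
Year 2: ⌊$216,930 × 125%/10⌋ = $27,116. Book value $189,814.
Year 3: ⌊$189,814 × 125%/10⌋ = $23,726. Book value $166,088.
Year 4: ⌊$166,088 × 125%/10⌋ = $20,761. Book value $145,327.
Year 5: ⌊$145,327 × 125%/10⌋ = $18,165. Book value $127,162.
Year 6: ⌊$127,162 × 125%/10⌋ = $15,895. Book value $111,267.
Year 7: ⌊$111,267 × 125%/10⌋ = $13,908. Book value $97,359.
Year 8: ⌊$97,359 × 125%/10⌋ = $12,169. Book value $85,190.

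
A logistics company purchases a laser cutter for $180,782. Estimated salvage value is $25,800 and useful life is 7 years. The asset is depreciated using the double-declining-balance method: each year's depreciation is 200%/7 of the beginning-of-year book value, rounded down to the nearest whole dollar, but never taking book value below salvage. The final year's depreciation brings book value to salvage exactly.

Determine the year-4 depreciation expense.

Depreciable base = $180,782 − $25,800 = $154,982.
Year 1: ⌊$180,782 × 200%/7⌋ = $51,652. Book value $129,130.
Year 2: ⌊$129,130 × 200%/7⌋ = $36,894. Book value $92,236.
Year 3: ⌊$92,236 × 200%/7⌋ = $26,353. Book value $65,883.
Year 4: ⌊$65,883 × 200%/7⌋ = $18,823. Book value $47,060.

$18,823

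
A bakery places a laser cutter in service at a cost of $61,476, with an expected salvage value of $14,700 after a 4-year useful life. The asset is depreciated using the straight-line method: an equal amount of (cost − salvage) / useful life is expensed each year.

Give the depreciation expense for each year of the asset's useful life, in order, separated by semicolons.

Depreciable base = $61,476 − $14,700 = $46,776.
Annual expense = $46,776 / 4 = $11,694.
End of year 1: book value $49,782.
End of year 2: book value $38,088.
End of year 3: book value $26,394.
End of year 4: book value $14,700.

$11,694; $11,694; $11,694; $11,694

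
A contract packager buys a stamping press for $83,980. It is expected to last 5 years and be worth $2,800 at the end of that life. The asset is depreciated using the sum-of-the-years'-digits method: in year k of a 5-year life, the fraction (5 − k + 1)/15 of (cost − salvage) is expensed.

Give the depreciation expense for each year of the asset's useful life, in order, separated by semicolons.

Depreciable base = $83,980 − $2,800 = $81,180.
Sum of the years' digits = 5+4+3+2+1 = 15.
Year 1: $81,180 × 5/15 = $27,060. Book value $56,920.
Year 2: $81,180 × 4/15 = $21,648. Book value $35,272.
Year 3: $81,180 × 3/15 = $16,236. Book value $19,036.
Year 4: $81,180 × 2/15 = $10,824. Book value $8,212.
Year 5: $81,180 × 1/15 = $5,412. Book value $2,800.

$27,060; $21,648; $16,236; $10,824; $5,412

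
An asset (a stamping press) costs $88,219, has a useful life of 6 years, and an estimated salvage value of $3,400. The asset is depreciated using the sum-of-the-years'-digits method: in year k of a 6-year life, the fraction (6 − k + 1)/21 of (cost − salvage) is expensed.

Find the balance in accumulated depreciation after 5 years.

Depreciable base = $88,219 − $3,400 = $84,819.
Sum of the years' digits = 6+5+4+3+2+1 = 21.
Year 1: $84,819 × 6/21 = $24,234. Book value $63,985.
Year 2: $84,819 × 5/21 = $20,195. Book value $43,790.
Year 3: $84,819 × 4/21 = $16,156. Book value $27,634.
Year 4: $84,819 × 3/21 = $12,117. Book value $15,517.
Year 5: $84,819 × 2/21 = $8,078. Book value $7,439.
Accumulated through year 5 = $88,219 − $7,439 = $80,780.

$80,780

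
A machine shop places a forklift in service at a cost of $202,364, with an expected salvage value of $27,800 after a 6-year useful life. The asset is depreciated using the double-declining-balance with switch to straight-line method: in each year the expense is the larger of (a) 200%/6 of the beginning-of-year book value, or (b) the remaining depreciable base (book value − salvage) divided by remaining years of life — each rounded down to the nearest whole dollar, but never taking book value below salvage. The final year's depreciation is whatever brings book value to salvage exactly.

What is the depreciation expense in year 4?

$19,986

Depreciable base = $202,364 − $27,800 = $174,564.
Year 1: DB = ⌊$202,364 × 200%/6⌋ = $67,454; SL = ⌊$174,564/6⌋ = $29,094 → take DB $67,454. Book value $134,910.
Year 2: DB = ⌊$134,910 × 200%/6⌋ = $44,970; SL = ⌊$107,110/5⌋ = $21,422 → take DB $44,970. Book value $89,940.
Year 3: DB = ⌊$89,940 × 200%/6⌋ = $29,980; SL = ⌊$62,140/4⌋ = $15,535 → take DB $29,980. Book value $59,960.
Year 4: DB = ⌊$59,960 × 200%/6⌋ = $19,986; SL = ⌊$32,160/3⌋ = $10,720 → take DB $19,986. Book value $39,974.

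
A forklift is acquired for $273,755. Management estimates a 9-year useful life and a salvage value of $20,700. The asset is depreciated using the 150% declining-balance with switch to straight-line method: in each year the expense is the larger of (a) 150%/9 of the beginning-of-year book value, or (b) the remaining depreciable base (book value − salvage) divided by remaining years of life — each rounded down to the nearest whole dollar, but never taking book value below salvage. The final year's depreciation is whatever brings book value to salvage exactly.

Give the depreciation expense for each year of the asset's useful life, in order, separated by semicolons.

$45,625; $38,021; $31,684; $26,404; $22,264; $22,264; $22,264; $22,264; $22,265

Depreciable base = $273,755 − $20,700 = $253,055.
Year 1: DB = ⌊$273,755 × 150%/9⌋ = $45,625; SL = ⌊$253,055/9⌋ = $28,117 → take DB $45,625. Book value $228,130.
Year 2: DB = ⌊$228,130 × 150%/9⌋ = $38,021; SL = ⌊$207,430/8⌋ = $25,928 → take DB $38,021. Book value $190,109.
Year 3: DB = ⌊$190,109 × 150%/9⌋ = $31,684; SL = ⌊$169,409/7⌋ = $24,201 → take DB $31,684. Book value $158,425.
Year 4: DB = ⌊$158,425 × 150%/9⌋ = $26,404; SL = ⌊$137,725/6⌋ = $22,954 → take DB $26,404. Book value $132,021.
Year 5: DB = ⌊$132,021 × 150%/9⌋ = $22,003; SL = ⌊$111,321/5⌋ = $22,264 → take SL $22,264. Book value $109,757.
Year 6: DB = ⌊$109,757 × 150%/9⌋ = $18,292; SL = ⌊$89,057/4⌋ = $22,264 → take SL $22,264. Book value $87,493.
Year 7: DB = ⌊$87,493 × 150%/9⌋ = $14,582; SL = ⌊$66,793/3⌋ = $22,264 → take SL $22,264. Book value $65,229.
Year 8: DB = ⌊$65,229 × 150%/9⌋ = $10,871; SL = ⌊$44,529/2⌋ = $22,264 → take SL $22,264. Book value $42,965.
Year 9 (final): $42,965 − $20,700 = $22,265. Book value $20,700.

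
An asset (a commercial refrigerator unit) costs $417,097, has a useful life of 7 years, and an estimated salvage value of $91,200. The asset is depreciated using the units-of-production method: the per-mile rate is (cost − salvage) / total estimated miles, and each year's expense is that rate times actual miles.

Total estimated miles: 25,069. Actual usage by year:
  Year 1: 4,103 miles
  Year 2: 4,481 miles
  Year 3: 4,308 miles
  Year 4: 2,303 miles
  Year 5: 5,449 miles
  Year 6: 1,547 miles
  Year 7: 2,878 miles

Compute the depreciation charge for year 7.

Depreciable base = $417,097 − $91,200 = $325,897.
Rate = $325,897 / 25,069 miles = $13 per mile.
Year 1: 4,103 × $13 = $53,339. Book value $363,758.
Year 2: 4,481 × $13 = $58,253. Book value $305,505.
Year 3: 4,308 × $13 = $56,004. Book value $249,501.
Year 4: 2,303 × $13 = $29,939. Book value $219,562.
Year 5: 5,449 × $13 = $70,837. Book value $148,725.
Year 6: 1,547 × $13 = $20,111. Book value $128,614.
Year 7: 2,878 × $13 = $37,414. Book value $91,200.

$37,414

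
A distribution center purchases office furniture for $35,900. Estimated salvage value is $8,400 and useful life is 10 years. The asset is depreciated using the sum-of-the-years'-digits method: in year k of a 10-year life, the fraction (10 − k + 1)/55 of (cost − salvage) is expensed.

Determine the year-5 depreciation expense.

Depreciable base = $35,900 − $8,400 = $27,500.
Sum of the years' digits = 10+9+8+7+6+5+4+3+2+1 = 55.
Year 1: $27,500 × 10/55 = $5,000. Book value $30,900.
Year 2: $27,500 × 9/55 = $4,500. Book value $26,400.
Year 3: $27,500 × 8/55 = $4,000. Book value $22,400.
Year 4: $27,500 × 7/55 = $3,500. Book value $18,900.
Year 5: $27,500 × 6/55 = $3,000. Book value $15,900.

$3,000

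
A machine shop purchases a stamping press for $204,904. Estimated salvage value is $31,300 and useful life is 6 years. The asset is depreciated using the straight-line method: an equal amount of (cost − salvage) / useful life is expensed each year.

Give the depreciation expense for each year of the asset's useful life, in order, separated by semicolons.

$28,934; $28,934; $28,934; $28,934; $28,934; $28,934

Depreciable base = $204,904 − $31,300 = $173,604.
Annual expense = $173,604 / 6 = $28,934.
End of year 1: book value $175,970.
End of year 2: book value $147,036.
End of year 3: book value $118,102.
End of year 4: book value $89,168.
End of year 5: book value $60,234.
End of year 6: book value $31,300.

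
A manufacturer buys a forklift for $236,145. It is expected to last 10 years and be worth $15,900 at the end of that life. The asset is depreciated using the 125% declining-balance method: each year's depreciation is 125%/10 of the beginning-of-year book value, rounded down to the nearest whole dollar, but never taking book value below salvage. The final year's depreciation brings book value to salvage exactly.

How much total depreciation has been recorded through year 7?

$143,410

Depreciable base = $236,145 − $15,900 = $220,245.
Year 1: ⌊$236,145 × 125%/10⌋ = $29,518. Book value $206,627.
Year 2: ⌊$206,627 × 125%/10⌋ = $25,828. Book value $180,799.
Year 3: ⌊$180,799 × 125%/10⌋ = $22,599. Book value $158,200.
Year 4: ⌊$158,200 × 125%/10⌋ = $19,775. Book value $138,425.
Year 5: ⌊$138,425 × 125%/10⌋ = $17,303. Book value $121,122.
Year 6: ⌊$121,122 × 125%/10⌋ = $15,140. Book value $105,982.
Year 7: ⌊$105,982 × 125%/10⌋ = $13,247. Book value $92,735.
Accumulated through year 7 = $236,145 − $92,735 = $143,410.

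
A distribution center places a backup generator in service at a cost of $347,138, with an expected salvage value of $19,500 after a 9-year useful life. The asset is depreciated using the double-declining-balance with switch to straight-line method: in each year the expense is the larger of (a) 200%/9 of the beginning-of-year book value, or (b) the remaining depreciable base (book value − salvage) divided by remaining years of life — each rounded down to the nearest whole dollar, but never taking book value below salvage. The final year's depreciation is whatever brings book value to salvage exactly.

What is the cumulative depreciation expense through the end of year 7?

Depreciable base = $347,138 − $19,500 = $327,638.
Year 1: DB = ⌊$347,138 × 200%/9⌋ = $77,141; SL = ⌊$327,638/9⌋ = $36,404 → take DB $77,141. Book value $269,997.
Year 2: DB = ⌊$269,997 × 200%/9⌋ = $59,999; SL = ⌊$250,497/8⌋ = $31,312 → take DB $59,999. Book value $209,998.
Year 3: DB = ⌊$209,998 × 200%/9⌋ = $46,666; SL = ⌊$190,498/7⌋ = $27,214 → take DB $46,666. Book value $163,332.
Year 4: DB = ⌊$163,332 × 200%/9⌋ = $36,296; SL = ⌊$143,832/6⌋ = $23,972 → take DB $36,296. Book value $127,036.
Year 5: DB = ⌊$127,036 × 200%/9⌋ = $28,230; SL = ⌊$107,536/5⌋ = $21,507 → take DB $28,230. Book value $98,806.
Year 6: DB = ⌊$98,806 × 200%/9⌋ = $21,956; SL = ⌊$79,306/4⌋ = $19,826 → take DB $21,956. Book value $76,850.
Year 7: DB = ⌊$76,850 × 200%/9⌋ = $17,077; SL = ⌊$57,350/3⌋ = $19,116 → take SL $19,116. Book value $57,734.
Accumulated through year 7 = $347,138 − $57,734 = $289,404.

$289,404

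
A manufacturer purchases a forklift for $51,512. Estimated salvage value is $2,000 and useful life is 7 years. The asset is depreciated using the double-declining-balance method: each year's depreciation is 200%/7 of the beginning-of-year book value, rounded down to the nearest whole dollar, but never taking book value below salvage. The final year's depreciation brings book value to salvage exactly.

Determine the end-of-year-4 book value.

$13,410

Depreciable base = $51,512 − $2,000 = $49,512.
Year 1: ⌊$51,512 × 200%/7⌋ = $14,717. Book value $36,795.
Year 2: ⌊$36,795 × 200%/7⌋ = $10,512. Book value $26,283.
Year 3: ⌊$26,283 × 200%/7⌋ = $7,509. Book value $18,774.
Year 4: ⌊$18,774 × 200%/7⌋ = $5,364. Book value $13,410.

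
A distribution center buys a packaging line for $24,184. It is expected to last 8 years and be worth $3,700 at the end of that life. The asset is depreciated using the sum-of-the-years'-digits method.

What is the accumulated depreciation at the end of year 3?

$11,949

Depreciable base = $24,184 − $3,700 = $20,484.
Sum of the years' digits = 8+7+6+5+4+3+2+1 = 36.
Year 1: $20,484 × 8/36 = $4,552. Book value $19,632.
Year 2: $20,484 × 7/36 = $3,983. Book value $15,649.
Year 3: $20,484 × 6/36 = $3,414. Book value $12,235.
Accumulated through year 3 = $24,184 − $12,235 = $11,949.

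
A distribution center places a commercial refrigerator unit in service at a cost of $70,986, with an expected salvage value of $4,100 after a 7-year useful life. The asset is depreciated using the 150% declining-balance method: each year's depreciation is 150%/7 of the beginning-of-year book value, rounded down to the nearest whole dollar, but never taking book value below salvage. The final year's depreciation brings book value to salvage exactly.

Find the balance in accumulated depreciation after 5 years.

$49,727

Depreciable base = $70,986 − $4,100 = $66,886.
Year 1: ⌊$70,986 × 150%/7⌋ = $15,211. Book value $55,775.
Year 2: ⌊$55,775 × 150%/7⌋ = $11,951. Book value $43,824.
Year 3: ⌊$43,824 × 150%/7⌋ = $9,390. Book value $34,434.
Year 4: ⌊$34,434 × 150%/7⌋ = $7,378. Book value $27,056.
Year 5: ⌊$27,056 × 150%/7⌋ = $5,797. Book value $21,259.
Accumulated through year 5 = $70,986 − $21,259 = $49,727.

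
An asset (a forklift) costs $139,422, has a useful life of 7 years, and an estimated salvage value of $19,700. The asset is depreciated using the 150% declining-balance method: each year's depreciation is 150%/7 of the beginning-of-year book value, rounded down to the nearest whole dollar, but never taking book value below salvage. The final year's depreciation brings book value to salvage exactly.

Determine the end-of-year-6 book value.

$32,805

Depreciable base = $139,422 − $19,700 = $119,722.
Year 1: ⌊$139,422 × 150%/7⌋ = $29,876. Book value $109,546.
Year 2: ⌊$109,546 × 150%/7⌋ = $23,474. Book value $86,072.
Year 3: ⌊$86,072 × 150%/7⌋ = $18,444. Book value $67,628.
Year 4: ⌊$67,628 × 150%/7⌋ = $14,491. Book value $53,137.
Year 5: ⌊$53,137 × 150%/7⌋ = $11,386. Book value $41,751.
Year 6: ⌊$41,751 × 150%/7⌋ = $8,946. Book value $32,805.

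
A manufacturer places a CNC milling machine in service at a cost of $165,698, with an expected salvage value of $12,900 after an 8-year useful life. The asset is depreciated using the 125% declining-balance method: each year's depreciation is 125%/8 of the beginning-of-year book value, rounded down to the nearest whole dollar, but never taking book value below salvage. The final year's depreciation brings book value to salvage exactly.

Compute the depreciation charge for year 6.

$11,071

Depreciable base = $165,698 − $12,900 = $152,798.
Year 1: ⌊$165,698 × 125%/8⌋ = $25,890. Book value $139,808.
Year 2: ⌊$139,808 × 125%/8⌋ = $21,845. Book value $117,963.
Year 3: ⌊$117,963 × 125%/8⌋ = $18,431. Book value $99,532.
Year 4: ⌊$99,532 × 125%/8⌋ = $15,551. Book value $83,981.
Year 5: ⌊$83,981 × 125%/8⌋ = $13,122. Book value $70,859.
Year 6: ⌊$70,859 × 125%/8⌋ = $11,071. Book value $59,788.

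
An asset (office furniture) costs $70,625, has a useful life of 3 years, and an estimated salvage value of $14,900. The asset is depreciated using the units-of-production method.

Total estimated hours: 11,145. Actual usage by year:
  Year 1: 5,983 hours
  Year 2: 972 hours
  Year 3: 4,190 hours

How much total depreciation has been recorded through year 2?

$34,775

Depreciable base = $70,625 − $14,900 = $55,725.
Rate = $55,725 / 11,145 hours = $5 per hour.
Year 1: 5,983 × $5 = $29,915. Book value $40,710.
Year 2: 972 × $5 = $4,860. Book value $35,850.
Accumulated through year 2 = $70,625 − $35,850 = $34,775.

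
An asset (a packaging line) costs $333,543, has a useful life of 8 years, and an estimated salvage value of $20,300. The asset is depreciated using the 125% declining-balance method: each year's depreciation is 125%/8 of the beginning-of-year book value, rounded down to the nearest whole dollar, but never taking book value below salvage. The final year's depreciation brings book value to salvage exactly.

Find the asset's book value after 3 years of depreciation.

Depreciable base = $333,543 − $20,300 = $313,243.
Year 1: ⌊$333,543 × 125%/8⌋ = $52,116. Book value $281,427.
Year 2: ⌊$281,427 × 125%/8⌋ = $43,972. Book value $237,455.
Year 3: ⌊$237,455 × 125%/8⌋ = $37,102. Book value $200,353.

$200,353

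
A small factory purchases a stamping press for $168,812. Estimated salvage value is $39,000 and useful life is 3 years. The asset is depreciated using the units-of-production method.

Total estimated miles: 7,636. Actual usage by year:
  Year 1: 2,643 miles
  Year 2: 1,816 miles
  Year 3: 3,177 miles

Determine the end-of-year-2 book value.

$93,009

Depreciable base = $168,812 − $39,000 = $129,812.
Rate = $129,812 / 7,636 miles = $17 per mile.
Year 1: 2,643 × $17 = $44,931. Book value $123,881.
Year 2: 1,816 × $17 = $30,872. Book value $93,009.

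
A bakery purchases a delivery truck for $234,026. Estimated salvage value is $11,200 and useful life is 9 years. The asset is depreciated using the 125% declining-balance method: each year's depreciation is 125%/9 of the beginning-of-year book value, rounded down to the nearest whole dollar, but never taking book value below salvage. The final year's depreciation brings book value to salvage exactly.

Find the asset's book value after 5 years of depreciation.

$110,807

Depreciable base = $234,026 − $11,200 = $222,826.
Year 1: ⌊$234,026 × 125%/9⌋ = $32,503. Book value $201,523.
Year 2: ⌊$201,523 × 125%/9⌋ = $27,989. Book value $173,534.
Year 3: ⌊$173,534 × 125%/9⌋ = $24,101. Book value $149,433.
Year 4: ⌊$149,433 × 125%/9⌋ = $20,754. Book value $128,679.
Year 5: ⌊$128,679 × 125%/9⌋ = $17,872. Book value $110,807.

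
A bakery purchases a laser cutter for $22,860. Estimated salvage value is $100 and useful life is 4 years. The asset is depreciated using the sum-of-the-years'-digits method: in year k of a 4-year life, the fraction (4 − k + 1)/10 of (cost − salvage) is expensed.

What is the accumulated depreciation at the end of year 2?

Depreciable base = $22,860 − $100 = $22,760.
Sum of the years' digits = 4+3+2+1 = 10.
Year 1: $22,760 × 4/10 = $9,104. Book value $13,756.
Year 2: $22,760 × 3/10 = $6,828. Book value $6,928.
Accumulated through year 2 = $22,860 − $6,928 = $15,932.

$15,932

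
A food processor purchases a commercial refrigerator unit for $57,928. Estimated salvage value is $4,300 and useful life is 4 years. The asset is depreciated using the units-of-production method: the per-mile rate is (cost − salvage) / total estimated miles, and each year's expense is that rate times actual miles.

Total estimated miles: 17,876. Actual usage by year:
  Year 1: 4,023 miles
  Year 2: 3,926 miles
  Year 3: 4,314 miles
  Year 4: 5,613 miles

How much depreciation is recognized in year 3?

$12,942

Depreciable base = $57,928 − $4,300 = $53,628.
Rate = $53,628 / 17,876 miles = $3 per mile.
Year 1: 4,023 × $3 = $12,069. Book value $45,859.
Year 2: 3,926 × $3 = $11,778. Book value $34,081.
Year 3: 4,314 × $3 = $12,942. Book value $21,139.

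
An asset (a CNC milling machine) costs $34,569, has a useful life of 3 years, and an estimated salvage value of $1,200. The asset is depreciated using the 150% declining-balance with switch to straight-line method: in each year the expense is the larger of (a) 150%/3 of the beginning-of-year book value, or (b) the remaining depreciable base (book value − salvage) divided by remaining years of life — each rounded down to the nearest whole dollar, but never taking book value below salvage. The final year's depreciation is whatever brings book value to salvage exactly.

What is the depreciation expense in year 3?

$7,443

Depreciable base = $34,569 − $1,200 = $33,369.
Year 1: DB = ⌊$34,569 × 150%/3⌋ = $17,284; SL = ⌊$33,369/3⌋ = $11,123 → take DB $17,284. Book value $17,285.
Year 2: DB = ⌊$17,285 × 150%/3⌋ = $8,642; SL = ⌊$16,085/2⌋ = $8,042 → take DB $8,642. Book value $8,643.
Year 3 (final): $8,643 − $1,200 = $7,443. Book value $1,200.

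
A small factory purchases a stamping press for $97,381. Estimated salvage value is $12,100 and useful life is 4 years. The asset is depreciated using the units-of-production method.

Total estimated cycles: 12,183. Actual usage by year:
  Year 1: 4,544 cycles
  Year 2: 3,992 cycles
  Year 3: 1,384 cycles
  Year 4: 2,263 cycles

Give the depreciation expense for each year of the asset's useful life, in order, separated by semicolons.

$31,808; $27,944; $9,688; $15,841

Depreciable base = $97,381 − $12,100 = $85,281.
Rate = $85,281 / 12,183 cycles = $7 per cycle.
Year 1: 4,544 × $7 = $31,808. Book value $65,573.
Year 2: 3,992 × $7 = $27,944. Book value $37,629.
Year 3: 1,384 × $7 = $9,688. Book value $27,941.
Year 4: 2,263 × $7 = $15,841. Book value $12,100.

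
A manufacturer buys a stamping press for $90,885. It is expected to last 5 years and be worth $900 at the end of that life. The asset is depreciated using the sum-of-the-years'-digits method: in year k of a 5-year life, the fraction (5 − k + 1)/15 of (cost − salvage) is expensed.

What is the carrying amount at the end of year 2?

Depreciable base = $90,885 − $900 = $89,985.
Sum of the years' digits = 5+4+3+2+1 = 15.
Year 1: $89,985 × 5/15 = $29,995. Book value $60,890.
Year 2: $89,985 × 4/15 = $23,996. Book value $36,894.

$36,894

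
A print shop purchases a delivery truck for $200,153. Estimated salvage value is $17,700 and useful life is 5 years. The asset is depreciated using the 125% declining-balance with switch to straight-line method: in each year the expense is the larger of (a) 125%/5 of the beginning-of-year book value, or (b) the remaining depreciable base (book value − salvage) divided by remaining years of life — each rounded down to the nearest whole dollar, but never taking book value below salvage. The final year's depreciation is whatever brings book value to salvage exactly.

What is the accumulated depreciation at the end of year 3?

Depreciable base = $200,153 − $17,700 = $182,453.
Year 1: DB = ⌊$200,153 × 125%/5⌋ = $50,038; SL = ⌊$182,453/5⌋ = $36,490 → take DB $50,038. Book value $150,115.
Year 2: DB = ⌊$150,115 × 125%/5⌋ = $37,528; SL = ⌊$132,415/4⌋ = $33,103 → take DB $37,528. Book value $112,587.
Year 3: DB = ⌊$112,587 × 125%/5⌋ = $28,146; SL = ⌊$94,887/3⌋ = $31,629 → take SL $31,629. Book value $80,958.
Accumulated through year 3 = $200,153 − $80,958 = $119,195.

$119,195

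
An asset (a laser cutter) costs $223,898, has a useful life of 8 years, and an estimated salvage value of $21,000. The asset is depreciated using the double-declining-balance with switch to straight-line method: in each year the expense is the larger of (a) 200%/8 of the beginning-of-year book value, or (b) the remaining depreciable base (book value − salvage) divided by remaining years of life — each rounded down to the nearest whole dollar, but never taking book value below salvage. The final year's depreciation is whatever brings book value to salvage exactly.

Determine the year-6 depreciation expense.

Depreciable base = $223,898 − $21,000 = $202,898.
Year 1: DB = ⌊$223,898 × 200%/8⌋ = $55,974; SL = ⌊$202,898/8⌋ = $25,362 → take DB $55,974. Book value $167,924.
Year 2: DB = ⌊$167,924 × 200%/8⌋ = $41,981; SL = ⌊$146,924/7⌋ = $20,989 → take DB $41,981. Book value $125,943.
Year 3: DB = ⌊$125,943 × 200%/8⌋ = $31,485; SL = ⌊$104,943/6⌋ = $17,490 → take DB $31,485. Book value $94,458.
Year 4: DB = ⌊$94,458 × 200%/8⌋ = $23,614; SL = ⌊$73,458/5⌋ = $14,691 → take DB $23,614. Book value $70,844.
Year 5: DB = ⌊$70,844 × 200%/8⌋ = $17,711; SL = ⌊$49,844/4⌋ = $12,461 → take DB $17,711. Book value $53,133.
Year 6: DB = ⌊$53,133 × 200%/8⌋ = $13,283; SL = ⌊$32,133/3⌋ = $10,711 → take DB $13,283. Book value $39,850.

$13,283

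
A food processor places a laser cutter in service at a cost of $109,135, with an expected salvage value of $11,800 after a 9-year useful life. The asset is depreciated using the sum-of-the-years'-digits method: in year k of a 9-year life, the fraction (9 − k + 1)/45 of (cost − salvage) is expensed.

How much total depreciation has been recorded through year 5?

$75,705

Depreciable base = $109,135 − $11,800 = $97,335.
Sum of the years' digits = 9+8+7+6+5+4+3+2+1 = 45.
Year 1: $97,335 × 9/45 = $19,467. Book value $89,668.
Year 2: $97,335 × 8/45 = $17,304. Book value $72,364.
Year 3: $97,335 × 7/45 = $15,141. Book value $57,223.
Year 4: $97,335 × 6/45 = $12,978. Book value $44,245.
Year 5: $97,335 × 5/45 = $10,815. Book value $33,430.
Accumulated through year 5 = $109,135 − $33,430 = $75,705.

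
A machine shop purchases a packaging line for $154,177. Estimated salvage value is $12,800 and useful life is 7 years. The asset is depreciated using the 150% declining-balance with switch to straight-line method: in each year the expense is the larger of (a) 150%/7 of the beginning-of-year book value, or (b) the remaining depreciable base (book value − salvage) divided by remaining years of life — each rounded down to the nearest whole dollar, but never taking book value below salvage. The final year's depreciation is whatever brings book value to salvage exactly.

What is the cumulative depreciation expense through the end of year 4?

$95,416

Depreciable base = $154,177 − $12,800 = $141,377.
Year 1: DB = ⌊$154,177 × 150%/7⌋ = $33,037; SL = ⌊$141,377/7⌋ = $20,196 → take DB $33,037. Book value $121,140.
Year 2: DB = ⌊$121,140 × 150%/7⌋ = $25,958; SL = ⌊$108,340/6⌋ = $18,056 → take DB $25,958. Book value $95,182.
Year 3: DB = ⌊$95,182 × 150%/7⌋ = $20,396; SL = ⌊$82,382/5⌋ = $16,476 → take DB $20,396. Book value $74,786.
Year 4: DB = ⌊$74,786 × 150%/7⌋ = $16,025; SL = ⌊$61,986/4⌋ = $15,496 → take DB $16,025. Book value $58,761.
Accumulated through year 4 = $154,177 − $58,761 = $95,416.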